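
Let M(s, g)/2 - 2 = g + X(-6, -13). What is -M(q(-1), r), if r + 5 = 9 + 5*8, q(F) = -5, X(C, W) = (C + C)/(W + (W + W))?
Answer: -1204/13 ≈ -92.615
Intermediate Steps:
X(C, W) = 2*C/(3*W) (X(C, W) = (2*C)/(W + 2*W) = (2*C)/((3*W)) = (2*C)*(1/(3*W)) = 2*C/(3*W))
r = 44 (r = -5 + (9 + 5*8) = -5 + (9 + 40) = -5 + 49 = 44)
M(s, g) = 60/13 + 2*g (M(s, g) = 4 + 2*(g + (2/3)*(-6)/(-13)) = 4 + 2*(g + (2/3)*(-6)*(-1/13)) = 4 + 2*(g + 4/13) = 4 + 2*(4/13 + g) = 4 + (8/13 + 2*g) = 60/13 + 2*g)
-M(q(-1), r) = -(60/13 + 2*44) = -(60/13 + 88) = -1*1204/13 = -1204/13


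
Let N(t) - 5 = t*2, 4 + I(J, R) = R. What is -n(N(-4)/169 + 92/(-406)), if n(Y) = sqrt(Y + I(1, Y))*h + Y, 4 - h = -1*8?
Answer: 8383/34307 - 12*I*sqrt(31260782)/2639 ≈ 0.24435 - 25.424*I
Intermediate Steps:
I(J, R) = -4 + R
h = 12 (h = 4 - (-1)*8 = 4 - 1*(-8) = 4 + 8 = 12)
N(t) = 5 + 2*t (N(t) = 5 + t*2 = 5 + 2*t)
n(Y) = Y + 12*sqrt(-4 + 2*Y) (n(Y) = sqrt(Y + (-4 + Y))*12 + Y = sqrt(-4 + 2*Y)*12 + Y = 12*sqrt(-4 + 2*Y) + Y = Y + 12*sqrt(-4 + 2*Y))
-n(N(-4)/169 + 92/(-406)) = -(((5 + 2*(-4))/169 + 92/(-406)) + 12*sqrt(-4 + 2*((5 + 2*(-4))/169 + 92/(-406)))) = -(((5 - 8)*(1/169) + 92*(-1/406)) + 12*sqrt(-4 + 2*((5 - 8)*(1/169) + 92*(-1/406)))) = -((-3*1/169 - 46/203) + 12*sqrt(-4 + 2*(-3*1/169 - 46/203))) = -((-3/169 - 46/203) + 12*sqrt(-4 + 2*(-3/169 - 46/203))) = -(-8383/34307 + 12*sqrt(-4 + 2*(-8383/34307))) = -(-8383/34307 + 12*sqrt(-4 - 16766/34307)) = -(-8383/34307 + 12*sqrt(-153994/34307)) = -(-8383/34307 + 12*(I*sqrt(31260782)/2639)) = -(-8383/34307 + 12*I*sqrt(31260782)/2639) = 8383/34307 - 12*I*sqrt(31260782)/2639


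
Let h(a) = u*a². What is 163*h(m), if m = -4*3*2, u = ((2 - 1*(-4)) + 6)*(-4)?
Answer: -4506624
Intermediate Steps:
u = -48 (u = ((2 + 4) + 6)*(-4) = (6 + 6)*(-4) = 12*(-4) = -48)
m = -24 (m = -12*2 = -24)
h(a) = -48*a²
163*h(m) = 163*(-48*(-24)²) = 163*(-48*576) = 163*(-27648) = -4506624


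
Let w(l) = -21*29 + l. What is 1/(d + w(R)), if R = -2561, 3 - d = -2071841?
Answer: 1/2068674 ≈ 4.8340e-7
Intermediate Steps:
d = 2071844 (d = 3 - 1*(-2071841) = 3 + 2071841 = 2071844)
w(l) = -609 + l
1/(d + w(R)) = 1/(2071844 + (-609 - 2561)) = 1/(2071844 - 3170) = 1/2068674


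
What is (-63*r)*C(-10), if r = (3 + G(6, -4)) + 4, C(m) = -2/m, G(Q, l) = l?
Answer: -189/5 ≈ -37.800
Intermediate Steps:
r = 3 (r = (3 - 4) + 4 = -1 + 4 = 3)
(-63*r)*C(-10) = (-63*3)*(-2/(-10)) = -(-378)*(-1)/10 = -189*1/5 = -189/5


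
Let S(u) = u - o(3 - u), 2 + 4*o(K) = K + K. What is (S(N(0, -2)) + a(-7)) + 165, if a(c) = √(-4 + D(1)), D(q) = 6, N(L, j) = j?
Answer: 161 + √2 ≈ 162.41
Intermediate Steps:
o(K) = -½ + K/2 (o(K) = -½ + (K + K)/4 = -½ + (2*K)/4 = -½ + K/2)
S(u) = -1 + 3*u/2 (S(u) = u - (-½ + (3 - u)/2) = u - (-½ + (3/2 - u/2)) = u - (1 - u/2) = u + (-1 + u/2) = -1 + 3*u/2)
a(c) = √2 (a(c) = √(-4 + 6) = √2)
(S(N(0, -2)) + a(-7)) + 165 = ((-1 + (3/2)*(-2)) + √2) + 165 = ((-1 - 3) + √2) + 165 = (-4 + √2) + 165 = 161 + √2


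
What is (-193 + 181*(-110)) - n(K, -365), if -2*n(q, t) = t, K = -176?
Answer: -40571/2 ≈ -20286.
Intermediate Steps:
n(q, t) = -t/2
(-193 + 181*(-110)) - n(K, -365) = (-193 + 181*(-110)) - (-1)*(-365)/2 = (-193 - 19910) - 1*365/2 = -20103 - 365/2 = -40571/2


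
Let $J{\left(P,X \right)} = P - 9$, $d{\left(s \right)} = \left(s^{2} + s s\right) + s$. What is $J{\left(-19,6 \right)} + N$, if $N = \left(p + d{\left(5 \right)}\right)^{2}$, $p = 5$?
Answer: $3572$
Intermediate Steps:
$d{\left(s \right)} = s + 2 s^{2}$ ($d{\left(s \right)} = \left(s^{2} + s^{2}\right) + s = 2 s^{2} + s = s + 2 s^{2}$)
$J{\left(P,X \right)} = -9 + P$
$N = 3600$ ($N = \left(5 + 5 \left(1 + 2 \cdot 5\right)\right)^{2} = \left(5 + 5 \left(1 + 10\right)\right)^{2} = \left(5 + 5 \cdot 11\right)^{2} = \left(5 + 55\right)^{2} = 60^{2} = 3600$)
$J{\left(-19,6 \right)} + N = \left(-9 - 19\right) + 3600 = -28 + 3600 = 3572$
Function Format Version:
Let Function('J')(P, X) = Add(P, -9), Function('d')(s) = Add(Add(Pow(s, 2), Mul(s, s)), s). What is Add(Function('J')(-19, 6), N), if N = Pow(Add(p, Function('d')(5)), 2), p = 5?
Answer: 3572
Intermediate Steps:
Function('d')(s) = Add(s, Mul(2, Pow(s, 2))) (Function('d')(s) = Add(Add(Pow(s, 2), Pow(s, 2)), s) = Add(Mul(2, Pow(s, 2)), s) = Add(s, Mul(2, Pow(s, 2))))
Function('J')(P, X) = Add(-9, P)
N = 3600 (N = Pow(Add(5, Mul(5, Add(1, Mul(2, 5)))), 2) = Pow(Add(5, Mul(5, Add(1, 10))), 2) = Pow(Add(5, Mul(5, 11)), 2) = Pow(Add(5, 55), 2) = Pow(60, 2) = 3600)
Add(Function('J')(-19, 6), N) = Add(Add(-9, -19), 3600) = Add(-28, 3600) = 3572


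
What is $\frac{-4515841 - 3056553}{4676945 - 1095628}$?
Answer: $- \frac{7572394}{3581317} \approx -2.1144$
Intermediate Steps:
$\frac{-4515841 - 3056553}{4676945 - 1095628} = - \frac{7572394}{3581317}$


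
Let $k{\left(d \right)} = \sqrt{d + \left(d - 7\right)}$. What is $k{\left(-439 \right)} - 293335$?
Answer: $-293335 + i \sqrt{885} \approx -2.9334 \cdot 10^{5} + 29.749 i$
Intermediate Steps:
$k{\left(d \right)} = \sqrt{-7 + 2 d}$ ($k{\left(d \right)} = \sqrt{d + \left(-7 + d\right)} = \sqrt{-7 + 2 d}$)
$k{\left(-439 \right)} - 293335 = \sqrt{-7 + 2 \left(-439\right)} - 293335 = \sqrt{-7 - 878} - 293335 = \sqrt{-885} - 293335 = i \sqrt{885} - 293335 = -293335 + i \sqrt{885}$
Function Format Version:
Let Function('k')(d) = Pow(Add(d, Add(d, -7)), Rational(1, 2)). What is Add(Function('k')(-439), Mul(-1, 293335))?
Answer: Add(-293335, Mul(I, Pow(885, Rational(1, 2)))) ≈ Add(-2.9334e+5, Mul(29.749, I))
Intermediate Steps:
Function('k')(d) = Pow(Add(-7, Mul(2, d)), Rational(1, 2)) (Function('k')(d) = Pow(Add(d, Add(-7, d)), Rational(1, 2)) = Pow(Add(-7, Mul(2, d)), Rational(1, 2)))
Add(Function('k')(-439), Mul(-1, 293335)) = Add(Pow(Add(-7, Mul(2, -439)), Rational(1, 2)), Mul(-1, 293335)) = Add(Pow(Add(-7, -878), Rational(1, 2)), -293335) = Add(Pow(-885, Rational(1, 2)), -293335) = Add(Mul(I, Pow(885, Rational(1, 2))), -293335) = Add(-293335, Mul(I, Pow(885, Rational(1, 2))))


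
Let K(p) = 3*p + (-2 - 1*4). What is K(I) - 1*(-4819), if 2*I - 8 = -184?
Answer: 4549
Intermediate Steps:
I = -88 (I = 4 + (½)*(-184) = 4 - 92 = -88)
K(p) = -6 + 3*p (K(p) = 3*p + (-2 - 4) = 3*p - 6 = -6 + 3*p)
K(I) - 1*(-4819) = (-6 + 3*(-88)) - 1*(-4819) = (-6 - 264) + 4819 = -270 + 4819 = 4549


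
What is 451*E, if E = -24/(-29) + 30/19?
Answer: 598026/551 ≈ 1085.3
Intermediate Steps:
E = 1326/551 (E = -24*(-1/29) + 30*(1/19) = 24/29 + 30/19 = 1326/551 ≈ 2.4065)
451*E = 451*(1326/551) = 598026/551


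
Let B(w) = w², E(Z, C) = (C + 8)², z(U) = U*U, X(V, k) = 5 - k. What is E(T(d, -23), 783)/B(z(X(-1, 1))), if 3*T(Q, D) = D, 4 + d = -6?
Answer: 625681/256 ≈ 2444.1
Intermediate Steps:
d = -10 (d = -4 - 6 = -10)
T(Q, D) = D/3
z(U) = U²
E(Z, C) = (8 + C)²
E(T(d, -23), 783)/B(z(X(-1, 1))) = (8 + 783)²/(((5 - 1*1)²)²) = 791²/(((5 - 1)²)²) = 625681/((4²)²) = 625681/(16²) = 625681/256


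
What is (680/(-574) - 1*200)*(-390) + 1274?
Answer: 22884238/287 ≈ 79736.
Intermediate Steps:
(680/(-574) - 1*200)*(-390) + 1274 = (680*(-1/574) - 200)*(-390) + 1274 = (-340/287 - 200)*(-390) + 1274 = -57740/287*(-390) + 1274 = 22518600/287 + 1274 = 22884238/287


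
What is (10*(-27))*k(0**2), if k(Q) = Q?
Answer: 0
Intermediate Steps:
(10*(-27))*k(0**2) = (10*(-27))*0**2 = -270*0 = 0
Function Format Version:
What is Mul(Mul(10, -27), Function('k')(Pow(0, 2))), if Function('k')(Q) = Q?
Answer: 0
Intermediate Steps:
Mul(Mul(10, -27), Function('k')(Pow(0, 2))) = Mul(Mul(10, -27), Pow(0, 2)) = Mul(-270, 0) = 0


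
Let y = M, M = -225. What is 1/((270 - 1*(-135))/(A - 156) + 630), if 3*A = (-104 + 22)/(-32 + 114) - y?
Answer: 244/152505 ≈ 0.0015999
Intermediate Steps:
y = -225
A = 224/3 (A = ((-104 + 22)/(-32 + 114) - 1*(-225))/3 = (-82/82 + 225)/3 = (-82*1/82 + 225)/3 = (-1 + 225)/3 = (⅓)*224 = 224/3 ≈ 74.667)
1/((270 - 1*(-135))/(A - 156) + 630) = 1/((270 - 1*(-135))/(224/3 - 156) + 630) = 1/((270 + 135)/(-244/3) + 630) = 1/(405*(-3/244) + 630) = 1/(-1215/244 + 630) = 1/(152505/244) = 244/152505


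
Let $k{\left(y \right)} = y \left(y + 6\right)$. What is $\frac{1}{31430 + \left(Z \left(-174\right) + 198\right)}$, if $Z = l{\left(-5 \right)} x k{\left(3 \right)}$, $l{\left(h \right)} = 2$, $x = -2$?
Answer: $\frac{1}{50420} \approx 1.9833 \cdot 10^{-5}$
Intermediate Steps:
$k{\left(y \right)} = y \left(6 + y\right)$
$Z = -108$ ($Z = 2 \left(-2\right) 3 \left(6 + 3\right) = - 4 \cdot 3 \cdot 9 = \left(-4\right) 27 = -108$)
$\frac{1}{31430 + \left(Z \left(-174\right) + 198\right)} = \frac{1}{31430 + \left(\left(-108\right) \left(-174\right) + 198\right)} = \frac{1}{31430 + \left(18792 + 198\right)} = \frac{1}{31430 + 18990} = \frac{1}{50420}$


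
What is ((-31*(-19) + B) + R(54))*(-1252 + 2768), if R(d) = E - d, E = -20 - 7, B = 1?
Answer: 771644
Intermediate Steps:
E = -27
R(d) = -27 - d
((-31*(-19) + B) + R(54))*(-1252 + 2768) = ((-31*(-19) + 1) + (-27 - 1*54))*(-1252 + 2768) = ((589 + 1) + (-27 - 54))*1516 = (590 - 81)*1516 = 509*1516 = 771644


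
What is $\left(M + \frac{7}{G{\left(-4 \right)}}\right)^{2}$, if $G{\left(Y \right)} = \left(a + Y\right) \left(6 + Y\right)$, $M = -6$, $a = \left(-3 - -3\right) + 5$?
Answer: $\frac{25}{4} \approx 6.25$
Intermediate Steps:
$a = 5$ ($a = \left(-3 + 3\right) + 5 = 0 + 5 = 5$)
$G{\left(Y \right)} = \left(5 + Y\right) \left(6 + Y\right)$
$\left(M + \frac{7}{G{\left(-4 \right)}}\right)^{2} = \left(-6 + \frac{7}{30 + \left(-4\right)^{2} + 11 \left(-4\right)}\right)^{2} = \left(-6 + \frac{7}{30 + 16 - 44}\right)^{2} = \left(-6 + \frac{7}{2}\right)^{2} = \left(- \frac{5}{2}\right)^{2} = \frac{25}{4}$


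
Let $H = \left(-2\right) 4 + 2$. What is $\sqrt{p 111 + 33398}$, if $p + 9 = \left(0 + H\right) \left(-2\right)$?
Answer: $\sqrt{33731} \approx 183.66$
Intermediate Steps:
$H = -6$ ($H = -8 + 2 = -6$)
$p = 3$ ($p = -9 + \left(0 - 6\right) \left(-2\right) = -9 - -12 = -9 + 12 = 3$)
$\sqrt{p 111 + 33398} = \sqrt{3 \cdot 111 + 33398} = \sqrt{333 + 33398} = \sqrt{33731}$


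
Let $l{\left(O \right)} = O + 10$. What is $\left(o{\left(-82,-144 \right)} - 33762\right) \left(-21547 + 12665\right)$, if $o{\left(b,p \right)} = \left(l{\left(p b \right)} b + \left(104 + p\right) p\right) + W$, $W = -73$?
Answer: $8856695182$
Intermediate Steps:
$l{\left(O \right)} = 10 + O$
$o{\left(b,p \right)} = -73 + b \left(10 + b p\right) + p \left(104 + p\right)$ ($o{\left(b,p \right)} = \left(\left(10 + p b\right) b + \left(104 + p\right) p\right) - 73 = \left(\left(10 + b p\right) b + p \left(104 + p\right)\right) - 73 = \left(b \left(10 + b p\right) + p \left(104 + p\right)\right) - 73 = -73 + b \left(10 + b p\right) + p \left(104 + p\right)$)
$\left(o{\left(-82,-144 \right)} - 33762\right) \left(-21547 + 12665\right) = \left(\left(-73 + \left(-144\right)^{2} + 104 \left(-144\right) - 82 \left(10 - -11808\right)\right) - 33762\right) \left(-21547 + 12665\right) = \left(\left(-73 + 20736 - 14976 - 82 \left(10 + 11808\right)\right) - 33762\right) \left(-8882\right) = \left(\left(-73 + 20736 - 14976 - 969076\right) - 33762\right) \left(-8882\right) = \left(-963389 - 33762\right) \left(-8882\right) = \left(-997151\right) \left(-8882\right) = 8856695182$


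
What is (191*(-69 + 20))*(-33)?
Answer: 308847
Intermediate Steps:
(191*(-69 + 20))*(-33) = (191*(-49))*(-33) = -9359*(-33) = 308847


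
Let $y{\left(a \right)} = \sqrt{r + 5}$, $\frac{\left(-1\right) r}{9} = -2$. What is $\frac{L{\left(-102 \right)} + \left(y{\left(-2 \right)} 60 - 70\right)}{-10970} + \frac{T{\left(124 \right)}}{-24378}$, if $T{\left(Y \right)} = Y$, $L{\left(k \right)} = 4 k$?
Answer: $\frac{2573101}{66856665} - \frac{6 \sqrt{23}}{1097} \approx 0.012256$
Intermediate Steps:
$r = 18$ ($r = \left(-9\right) \left(-2\right) = 18$)
$y{\left(a \right)} = \sqrt{23}$ ($y{\left(a \right)} = \sqrt{18 + 5} = \sqrt{23}$)
$\frac{L{\left(-102 \right)} + \left(y{\left(-2 \right)} 60 - 70\right)}{-10970} + \frac{T{\left(124 \right)}}{-24378} = \frac{4 \left(-102\right) - \left(70 - \sqrt{23} \cdot 60\right)}{-10970} + \frac{124}{-24378} = \left(-408 - \left(70 - 60 \sqrt{23}\right)\right) \left(- \frac{1}{10970}\right) + 124 \left(- \frac{1}{24378}\right) = \left(-408 - \left(70 - 60 \sqrt{23}\right)\right) \left(- \frac{1}{10970}\right) - \frac{62}{12189} = \left(-478 + 60 \sqrt{23}\right) \left(- \frac{1}{10970}\right) - \frac{62}{12189} = \left(\frac{239}{5485} - \frac{6 \sqrt{23}}{1097}\right) - \frac{62}{12189} = \frac{2573101}{66856665} - \frac{6 \sqrt{23}}{1097}$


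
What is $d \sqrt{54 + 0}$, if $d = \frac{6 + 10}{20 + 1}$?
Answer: $\frac{16 \sqrt{6}}{7} \approx 5.5988$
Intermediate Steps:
$d = \frac{16}{21} \approx 0.7619$
$d \sqrt{54 + 0} = \frac{16 \sqrt{54 + 0}}{21} = \frac{16 \sqrt{54}}{21} = \frac{16 \cdot 3 \sqrt{6}}{21} = \frac{16 \sqrt{6}}{7}$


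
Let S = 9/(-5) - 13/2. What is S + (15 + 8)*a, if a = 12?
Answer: 2677/10 ≈ 267.70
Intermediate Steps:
S = -83/10 (S = 9*(-⅕) - 13*½ = -9/5 - 13/2 = -83/10 ≈ -8.3000)
S + (15 + 8)*a = -83/10 + (15 + 8)*12 = -83/10 + 23*12 = -83/10 + 276 = 2677/10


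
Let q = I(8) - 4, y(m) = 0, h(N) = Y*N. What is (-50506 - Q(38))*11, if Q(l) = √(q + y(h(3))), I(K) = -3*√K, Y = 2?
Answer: -555566 - 11*I*√(4 + 6*√2) ≈ -5.5557e+5 - 38.868*I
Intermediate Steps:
h(N) = 2*N
q = -4 - 6*√2 (q = -6*√2 - 4 = -4 - 6*√2 ≈ -12.485)
Q(l) = √(-4 - 6*√2) (Q(l) = √((-4 - 6*√2) + 0) = √(-4 - 6*√2))
(-50506 - Q(38))*11 = (-50506 - √(-4 - 6*√2))*11 = -555566 - 11*√(-4 - 6*√2)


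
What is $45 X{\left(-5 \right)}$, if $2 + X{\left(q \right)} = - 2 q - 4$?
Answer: $180$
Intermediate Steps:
$X{\left(q \right)} = -6 - 2 q$ ($X{\left(q \right)} = -2 - \left(4 + 2 q\right) = -6 - 2 q$)
$45 X{\left(-5 \right)} = 45 \left(-6 - -10\right) = 45 \left(-6 + 10\right) = 45 \cdot 4 = 180$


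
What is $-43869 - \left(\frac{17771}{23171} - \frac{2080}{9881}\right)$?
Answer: $- \frac{10044051246290}{228952651} \approx -43870.0$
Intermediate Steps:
$-43869 - \left(\frac{17771}{23171} - \frac{2080}{9881}\right) = -43869 - \frac{127399571}{228952651} = - \frac{10044051246290}{228952651}$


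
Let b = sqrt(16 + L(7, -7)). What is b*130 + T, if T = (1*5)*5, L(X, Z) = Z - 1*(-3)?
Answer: 25 + 260*sqrt(3) ≈ 475.33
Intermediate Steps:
L(X, Z) = 3 + Z (L(X, Z) = Z + 3 = 3 + Z)
T = 25 (T = 5*5 = 25)
b = 2*sqrt(3) (b = sqrt(16 + (3 - 7)) = sqrt(16 - 4) = sqrt(12) = 2*sqrt(3) ≈ 3.4641)
b*130 + T = (2*sqrt(3))*130 + 25 = 260*sqrt(3) + 25 = 25 + 260*sqrt(3)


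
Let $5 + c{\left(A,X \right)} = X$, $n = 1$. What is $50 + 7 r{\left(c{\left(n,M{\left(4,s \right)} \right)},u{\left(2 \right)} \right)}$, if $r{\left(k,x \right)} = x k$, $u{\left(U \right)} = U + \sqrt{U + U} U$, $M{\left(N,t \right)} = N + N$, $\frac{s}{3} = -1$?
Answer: $176$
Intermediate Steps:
$s = -3$ ($s = 3 \left(-1\right) = -3$)
$M{\left(N,t \right)} = 2 N$
$c{\left(A,X \right)} = -5 + X$
$u{\left(U \right)} = U + \sqrt{2} U^{\frac{3}{2}}$ ($u{\left(U \right)} = U + \sqrt{2 U} U = U + \sqrt{2} \sqrt{U} U = U + \sqrt{2} U^{\frac{3}{2}}$)
$r{\left(k,x \right)} = k x$
$50 + 7 r{\left(c{\left(n,M{\left(4,s \right)} \right)},u{\left(2 \right)} \right)} = 50 + 7 \left(-5 + 2 \cdot 4\right) \left(2 + \sqrt{2} \cdot 2^{\frac{3}{2}}\right) = 50 + 7 \left(-5 + 8\right) \left(2 + \sqrt{2} \cdot 2 \sqrt{2}\right) = 50 + 7 \cdot 3 \left(2 + 4\right) = 50 + 7 \cdot 3 \cdot 6 = 50 + 7 \cdot 18 = 50 + 126 = 176$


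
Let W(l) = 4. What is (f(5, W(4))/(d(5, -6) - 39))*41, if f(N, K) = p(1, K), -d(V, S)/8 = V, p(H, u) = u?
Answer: -164/79 ≈ -2.0760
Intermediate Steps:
d(V, S) = -8*V
f(N, K) = K
(f(5, W(4))/(d(5, -6) - 39))*41 = (4/(-8*5 - 39))*41 = (4/(-40 - 39))*41 = (4/(-79))*41 = -1/79*4*41 = -4/79*41 = -164/79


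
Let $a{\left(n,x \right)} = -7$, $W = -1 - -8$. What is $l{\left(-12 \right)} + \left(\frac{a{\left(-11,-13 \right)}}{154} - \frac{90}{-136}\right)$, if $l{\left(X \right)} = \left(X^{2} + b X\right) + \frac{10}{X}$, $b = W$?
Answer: $\frac{134153}{2244} \approx 59.783$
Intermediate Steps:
$W = 7$ ($W = -1 + 8 = 7$)
$b = 7$
$l{\left(X \right)} = X^{2} + 7 X + \frac{10}{X}$ ($l{\left(X \right)} = \left(X^{2} + 7 X\right) + \frac{10}{X} = X^{2} + 7 X + \frac{10}{X}$)
$l{\left(-12 \right)} + \left(\frac{a{\left(-11,-13 \right)}}{154} - \frac{90}{-136}\right) = \frac{10 + \left(-12\right)^{2} \left(7 - 12\right)}{-12} - \left(- \frac{45}{68} + \frac{1}{22}\right) = - \frac{10 + 144 \left(-5\right)}{12} - - \frac{461}{748} = - \frac{10 - 720}{12} + \left(- \frac{1}{22} + \frac{45}{68}\right) = \left(- \frac{1}{12}\right) \left(-710\right) + \frac{461}{748} = \frac{355}{6} + \frac{461}{748} = \frac{134153}{2244}$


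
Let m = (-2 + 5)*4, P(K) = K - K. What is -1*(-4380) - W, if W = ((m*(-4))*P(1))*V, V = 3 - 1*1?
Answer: 4380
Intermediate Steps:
P(K) = 0
V = 2 (V = 3 - 1 = 2)
m = 12 (m = 3*4 = 12)
W = 0 (W = ((12*(-4))*0)*2 = -48*0*2 = 0*2 = 0)
-1*(-4380) - W = -1*(-4380) - 1*0 = 4380 + 0 = 4380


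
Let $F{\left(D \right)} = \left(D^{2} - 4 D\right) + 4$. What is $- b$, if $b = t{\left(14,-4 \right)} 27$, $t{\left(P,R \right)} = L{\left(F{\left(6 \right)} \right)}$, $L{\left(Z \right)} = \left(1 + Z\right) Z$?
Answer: $-7344$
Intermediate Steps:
$F{\left(D \right)} = 4 + D^{2} - 4 D$
$L{\left(Z \right)} = Z \left(1 + Z\right)$
$t{\left(P,R \right)} = 272$ ($t{\left(P,R \right)} = \left(4 + 6^{2} - 24\right) \left(1 + \left(4 + 6^{2} - 24\right)\right) = \left(4 + 36 - 24\right) \left(1 + \left(4 + 36 - 24\right)\right) = 16 \left(1 + 16\right) = 16 \cdot 17 = 272$)
$b = 7344$ ($b = 272 \cdot 27 = 7344$)
$- b = \left(-1\right) 7344 = -7344$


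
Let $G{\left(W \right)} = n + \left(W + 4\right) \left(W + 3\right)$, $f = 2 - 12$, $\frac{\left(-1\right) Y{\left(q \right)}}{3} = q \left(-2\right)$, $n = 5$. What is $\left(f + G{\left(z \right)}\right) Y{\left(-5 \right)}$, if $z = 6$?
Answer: $-2550$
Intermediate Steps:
$Y{\left(q \right)} = 6 q$ ($Y{\left(q \right)} = - 3 q \left(-2\right) = - 3 \left(- 2 q\right) = 6 q$)
$f = -10$ ($f = 2 - 12 = -10$)
$G{\left(W \right)} = 5 + \left(3 + W\right) \left(4 + W\right)$ ($G{\left(W \right)} = 5 + \left(W + 4\right) \left(W + 3\right) = 5 + \left(4 + W\right) \left(3 + W\right) = 5 + \left(3 + W\right) \left(4 + W\right)$)
$\left(f + G{\left(z \right)}\right) Y{\left(-5 \right)} = \left(-10 + \left(17 + 6^{2} + 7 \cdot 6\right)\right) 6 \left(-5\right) = \left(-10 + \left(17 + 36 + 42\right)\right) \left(-30\right) = \left(-10 + 95\right) \left(-30\right) = 85 \left(-30\right) = -2550$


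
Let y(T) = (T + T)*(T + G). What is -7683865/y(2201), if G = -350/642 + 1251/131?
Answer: -323114207115/409090612594 ≈ -0.78983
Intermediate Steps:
G = 378646/42051 (G = -350*1/642 + 1251*(1/131) = -175/321 + 1251/131 = 378646/42051 ≈ 9.0044)
y(T) = 2*T*(378646/42051 + T) (y(T) = (T + T)*(T + 378646/42051) = (2*T)*(378646/42051 + T) = 2*T*(378646/42051 + T))
-7683865/y(2201) = -7683865*42051/(4402*(378646 + 42051*2201)) = -7683865*42051/(4402*(378646 + 92554251)) = -7683865/((2/42051)*2201*92932897) = -7683865/409090612594/42051 = -7683865*42051/409090612594 = -323114207115/409090612594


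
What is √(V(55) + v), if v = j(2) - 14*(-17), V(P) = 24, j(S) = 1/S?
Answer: 5*√42/2 ≈ 16.202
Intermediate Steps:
v = 477/2 (v = 1/2 - 14*(-17) = ½ + 238 = 477/2 ≈ 238.50)
√(V(55) + v) = √(24 + 477/2) = √(525/2) = 5*√42/2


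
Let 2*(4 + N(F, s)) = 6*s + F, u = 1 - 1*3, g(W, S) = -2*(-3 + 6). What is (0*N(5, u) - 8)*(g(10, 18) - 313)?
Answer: 2552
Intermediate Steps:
g(W, S) = -6 (g(W, S) = -2*3 = -6)
u = -2 (u = 1 - 3 = -2)
N(F, s) = -4 + F/2 + 3*s (N(F, s) = -4 + (6*s + F)/2 = -4 + (F + 6*s)/2 = -4 + (F/2 + 3*s) = -4 + F/2 + 3*s)
(0*N(5, u) - 8)*(g(10, 18) - 313) = (0*(-4 + (½)*5 + 3*(-2)) - 8)*(-6 - 313) = (0*(-4 + 5/2 - 6) - 8)*(-319) = (0*(-15/2) - 8)*(-319) = (0 - 8)*(-319) = -8*(-319) = 2552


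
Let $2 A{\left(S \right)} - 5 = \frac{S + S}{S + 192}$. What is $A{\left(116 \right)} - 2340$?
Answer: $- \frac{359917}{154} \approx -2337.1$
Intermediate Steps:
$A{\left(S \right)} = \frac{5}{2} + \frac{S}{192 + S}$ ($A{\left(S \right)} = \frac{5}{2} + \frac{\left(S + S\right) \frac{1}{S + 192}}{2} = \frac{5}{2} + \frac{2 S \frac{1}{192 + S}}{2} = \frac{5}{2} + \frac{S}{192 + S}$)
$A{\left(116 \right)} - 2340 = \frac{960 + 7 \cdot 116}{2 \left(192 + 116\right)} - 2340 = \frac{960 + 812}{2 \cdot 308} - 2340 = \frac{1}{2} \cdot \frac{1}{308} \cdot 1772 - 2340 = \frac{443}{154} - 2340 = - \frac{359917}{154}$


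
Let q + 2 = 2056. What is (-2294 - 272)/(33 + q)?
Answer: -2566/2087 ≈ -1.2295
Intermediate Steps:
q = 2054 (q = -2 + 2056 = 2054)
(-2294 - 272)/(33 + q) = (-2294 - 272)/(33 + 2054) = -2566/2087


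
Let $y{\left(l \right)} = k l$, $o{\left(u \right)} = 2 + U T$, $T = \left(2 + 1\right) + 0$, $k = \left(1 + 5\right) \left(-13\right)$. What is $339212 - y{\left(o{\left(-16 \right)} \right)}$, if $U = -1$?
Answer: $339134$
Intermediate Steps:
$k = -78$ ($k = 6 \left(-13\right) = -78$)
$T = 3$ ($T = 3 + 0 = 3$)
$o{\left(u \right)} = -1$ ($o{\left(u \right)} = 2 - 3 = -1$)
$y{\left(l \right)} = - 78 l$
$339212 - y{\left(o{\left(-16 \right)} \right)} = 339212 - \left(-78\right) \left(-1\right) = 339212 - 78 = 339134$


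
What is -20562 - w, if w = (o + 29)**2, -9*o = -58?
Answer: -1767283/81 ≈ -21818.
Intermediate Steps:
o = 58/9 (o = -1/9*(-58) = 58/9 ≈ 6.4444)
w = 101761/81 (w = (58/9 + 29)**2 = (319/9)**2 = 101761/81 ≈ 1256.3)
-20562 - w = -20562 - 1*101761/81 = -20562 - 101761/81 = -1767283/81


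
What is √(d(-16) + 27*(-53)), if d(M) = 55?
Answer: 4*I*√86 ≈ 37.094*I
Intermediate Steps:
√(d(-16) + 27*(-53)) = √(55 + 27*(-53)) = √(55 - 1431) = √(-1376) = 4*I*√86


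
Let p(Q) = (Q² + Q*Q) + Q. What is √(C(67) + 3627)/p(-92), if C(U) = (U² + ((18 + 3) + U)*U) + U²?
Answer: √18501/16836 ≈ 0.0080790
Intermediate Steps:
C(U) = 2*U² + U*(21 + U) (C(U) = (U² + (21 + U)*U) + U² = (U² + U*(21 + U)) + U² = 2*U² + U*(21 + U))
p(Q) = Q + 2*Q² (p(Q) = (Q² + Q²) + Q = 2*Q² + Q = Q + 2*Q²)
√(C(67) + 3627)/p(-92) = √(3*67*(7 + 67) + 3627)/((-92*(1 + 2*(-92)))) = √(3*67*74 + 3627)/((-92*(1 - 184))) = √(14874 + 3627)/((-92*(-183))) = √18501/16836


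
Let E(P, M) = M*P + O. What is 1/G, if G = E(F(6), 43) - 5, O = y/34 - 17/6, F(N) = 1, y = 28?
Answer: 102/3671 ≈ 0.027785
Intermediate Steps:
O = -205/102 (O = 28/34 - 17/6 = 28*(1/34) - 17*⅙ = 14/17 - 17/6 = -205/102 ≈ -2.0098)
E(P, M) = -205/102 + M*P (E(P, M) = M*P - 205/102 = -205/102 + M*P)
G = 3671/102 (G = (-205/102 + 43*1) - 5 = (-205/102 + 43) - 5 = 4181/102 - 5 = 3671/102 ≈ 35.990)
1/G = 1/(3671/102) = 102/3671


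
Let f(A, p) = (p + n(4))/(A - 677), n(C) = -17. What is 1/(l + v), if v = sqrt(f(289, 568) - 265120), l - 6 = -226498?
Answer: -87878896/19903969779943 - 6*I*sqrt(1108678863)/19903969779943 ≈ -4.4151e-6 - 1.0037e-8*I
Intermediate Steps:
l = -226492 (l = 6 - 226498 = -226492)
f(A, p) = (-17 + p)/(-677 + A) (f(A, p) = (p - 17)/(A - 677) = (-17 + p)/(-677 + A))
v = 3*I*sqrt(1108678863)/194 (v = sqrt((-17 + 568)/(-677 + 289) - 265120) = sqrt(551/(-388) - 265120) = sqrt(-1/388*551 - 265120) = sqrt(-551/388 - 265120) = sqrt(-102867111/388) = 3*I*sqrt(1108678863)/194 ≈ 514.9*I)
1/(l + v) = 1/(-226492 + 3*I*sqrt(1108678863)/194)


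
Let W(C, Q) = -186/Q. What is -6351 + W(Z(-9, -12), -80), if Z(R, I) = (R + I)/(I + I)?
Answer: -253947/40 ≈ -6348.7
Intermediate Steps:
Z(R, I) = (I + R)/(2*I) (Z(R, I) = (I + R)/((2*I)) = (I + R)*(1/(2*I)) = (I + R)/(2*I))
-6351 + W(Z(-9, -12), -80) = -6351 - 186/(-80) = -6351 - 186*(-1/80) = -6351 + 93/40 = -253947/40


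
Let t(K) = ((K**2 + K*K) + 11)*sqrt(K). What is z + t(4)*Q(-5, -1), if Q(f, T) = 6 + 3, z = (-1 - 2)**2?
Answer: 783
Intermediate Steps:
z = 9 (z = (-3)**2 = 9)
Q(f, T) = 9
t(K) = sqrt(K)*(11 + 2*K**2) (t(K) = ((K**2 + K**2) + 11)*sqrt(K) = (2*K**2 + 11)*sqrt(K) = (11 + 2*K**2)*sqrt(K) = sqrt(K)*(11 + 2*K**2))
z + t(4)*Q(-5, -1) = 9 + (sqrt(4)*(11 + 2*4**2))*9 = 9 + (2*(11 + 2*16))*9 = 9 + (2*(11 + 32))*9 = 9 + (2*43)*9 = 9 + 86*9 = 9 + 774 = 783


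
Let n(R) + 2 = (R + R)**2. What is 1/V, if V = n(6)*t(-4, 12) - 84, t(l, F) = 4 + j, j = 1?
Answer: 1/626 ≈ 0.0015974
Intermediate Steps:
t(l, F) = 5 (t(l, F) = 4 + 1 = 5)
n(R) = -2 + 4*R**2 (n(R) = -2 + (R + R)**2 = -2 + (2*R)**2 = -2 + 4*R**2)
V = 626 (V = (-2 + 4*6**2)*5 - 84 = (-2 + 4*36)*5 - 84 = (-2 + 144)*5 - 84 = 142*5 - 84 = 710 - 84 = 626)
1/V = 1/626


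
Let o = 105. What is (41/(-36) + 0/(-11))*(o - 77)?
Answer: -287/9 ≈ -31.889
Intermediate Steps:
(41/(-36) + 0/(-11))*(o - 77) = (41/(-36) + 0/(-11))*(105 - 77) = (41*(-1/36) + 0*(-1/11))*28 = (-41/36 + 0)*28 = -41/36*28 = -287/9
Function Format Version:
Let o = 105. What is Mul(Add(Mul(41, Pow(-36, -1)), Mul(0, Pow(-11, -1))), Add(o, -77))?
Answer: Rational(-287, 9) ≈ -31.889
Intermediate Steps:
Mul(Add(Mul(41, Pow(-36, -1)), Mul(0, Pow(-11, -1))), Add(o, -77)) = Mul(Add(Mul(41, Pow(-36, -1)), Mul(0, Pow(-11, -1))), Add(105, -77)) = Mul(Add(Mul(41, Rational(-1, 36)), Mul(0, Rational(-1, 11))), 28) = Mul(Add(Rational(-41, 36), 0), 28) = Mul(Rational(-41, 36), 28) = Rational(-287, 9)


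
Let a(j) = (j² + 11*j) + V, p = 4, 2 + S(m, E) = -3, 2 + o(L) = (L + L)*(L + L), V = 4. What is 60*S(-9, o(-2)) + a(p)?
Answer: -236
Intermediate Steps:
o(L) = -2 + 4*L² (o(L) = -2 + (L + L)*(L + L) = -2 + (2*L)*(2*L) = -2 + 4*L²)
S(m, E) = -5 (S(m, E) = -2 - 3 = -5)
a(j) = 4 + j² + 11*j (a(j) = (j² + 11*j) + 4 = 4 + j² + 11*j)
60*S(-9, o(-2)) + a(p) = 60*(-5) + (4 + 4² + 11*4) = -300 + (4 + 16 + 44) = -300 + 64 = -236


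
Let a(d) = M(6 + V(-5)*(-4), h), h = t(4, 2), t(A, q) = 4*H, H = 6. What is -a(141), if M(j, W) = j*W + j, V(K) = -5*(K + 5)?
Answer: -150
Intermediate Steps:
V(K) = -25 - 5*K (V(K) = -5*(5 + K) = -25 - 5*K)
t(A, q) = 24 (t(A, q) = 4*6 = 24)
h = 24
M(j, W) = j + W*j (M(j, W) = W*j + j = j + W*j)
a(d) = 150 (a(d) = (6 + (-25 - 5*(-5))*(-4))*(1 + 24) = (6 + (-25 + 25)*(-4))*25 = (6 + 0*(-4))*25 = (6 + 0)*25 = 6*25 = 150)
-a(141) = -1*150 = -150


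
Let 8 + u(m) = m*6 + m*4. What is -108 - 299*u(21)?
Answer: -60506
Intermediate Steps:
u(m) = -8 + 10*m (u(m) = -8 + (m*6 + m*4) = -8 + (6*m + 4*m) = -8 + 10*m)
-108 - 299*u(21) = -108 - 299*(-8 + 10*21) = -108 - 299*(-8 + 210) = -108 - 299*202 = -108 - 60398 = -60506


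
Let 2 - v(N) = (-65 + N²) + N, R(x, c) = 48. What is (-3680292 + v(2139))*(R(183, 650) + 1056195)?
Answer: -8722121977455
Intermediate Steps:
v(N) = 67 - N - N² (v(N) = 2 - ((-65 + N²) + N) = 2 - (-65 + N + N²) = 2 + (65 - N - N²) = 67 - N - N²)
(-3680292 + v(2139))*(R(183, 650) + 1056195) = (-3680292 + (67 - 1*2139 - 1*2139²))*(48 + 1056195) = (-3680292 + (67 - 2139 - 1*4575321))*1056243 = (-3680292 + (67 - 2139 - 4575321))*1056243 = (-3680292 - 4577393)*1056243 = -8257685*1056243 = -8722121977455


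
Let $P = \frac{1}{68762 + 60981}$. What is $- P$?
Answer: $- \frac{1}{129743} \approx -7.7075 \cdot 10^{-6}$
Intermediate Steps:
$P = \frac{1}{129743} \approx 7.7075 \cdot 10^{-6}$
$- P = \left(-1\right) \frac{1}{129743} = - \frac{1}{129743}$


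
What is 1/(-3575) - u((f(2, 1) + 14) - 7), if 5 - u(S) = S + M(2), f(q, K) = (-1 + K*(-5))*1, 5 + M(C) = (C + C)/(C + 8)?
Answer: -30746/3575 ≈ -8.6003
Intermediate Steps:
M(C) = -5 + 2*C/(8 + C) (M(C) = -5 + (C + C)/(C + 8) = -5 + (2*C)/(8 + C) = -5 + 2*C/(8 + C))
f(q, K) = -1 - 5*K (f(q, K) = (-1 - 5*K)*1 = -1 - 5*K)
u(S) = 48/5 - S (u(S) = 5 - (S + (-40 - 3*2)/(8 + 2)) = 5 - (S + (-40 - 6)/10) = 5 - (S + (⅒)*(-46)) = 5 - (S - 23/5) = 5 - (-23/5 + S) = 5 + (23/5 - S) = 48/5 - S)
1/(-3575) - u((f(2, 1) + 14) - 7) = 1/(-3575) - (48/5 - (((-1 - 5*1) + 14) - 7)) = -1/3575 - (48/5 - (((-1 - 5) + 14) - 7)) = -1/3575 - (48/5 - ((-6 + 14) - 7)) = -1/3575 - (48/5 - (8 - 7)) = -1/3575 - (48/5 - 1*1) = -1/3575 - (48/5 - 1) = -1/3575 - 1*43/5 = -1/3575 - 43/5 = -30746/3575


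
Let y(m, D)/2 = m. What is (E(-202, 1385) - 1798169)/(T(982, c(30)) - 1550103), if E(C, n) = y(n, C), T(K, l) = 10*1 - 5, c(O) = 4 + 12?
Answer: 1795399/1550098 ≈ 1.1582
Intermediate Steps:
y(m, D) = 2*m
c(O) = 16
T(K, l) = 5 (T(K, l) = 10 - 5 = 5)
E(C, n) = 2*n
(E(-202, 1385) - 1798169)/(T(982, c(30)) - 1550103) = (2*1385 - 1798169)/(5 - 1550103) = (2770 - 1798169)/(-1550098) = -1795399*(-1/1550098) = 1795399/1550098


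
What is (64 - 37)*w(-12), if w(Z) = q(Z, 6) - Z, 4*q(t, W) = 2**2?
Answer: 351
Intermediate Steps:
q(t, W) = 1 (q(t, W) = (1/4)*2**2 = (1/4)*4 = 1)
w(Z) = 1 - Z
(64 - 37)*w(-12) = (64 - 37)*(1 - 1*(-12)) = 27*(1 + 12) = 27*13 = 351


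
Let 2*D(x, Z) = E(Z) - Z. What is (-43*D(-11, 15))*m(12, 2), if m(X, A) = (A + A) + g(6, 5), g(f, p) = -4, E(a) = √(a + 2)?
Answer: 0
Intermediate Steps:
E(a) = √(2 + a)
D(x, Z) = √(2 + Z)/2 - Z/2 (D(x, Z) = (√(2 + Z) - Z)/2 = √(2 + Z)/2 - Z/2)
m(X, A) = -4 + 2*A (m(X, A) = (A + A) - 4 = 2*A - 4 = -4 + 2*A)
(-43*D(-11, 15))*m(12, 2) = (-43*(√(2 + 15)/2 - ½*15))*(-4 + 2*2) = (-43*(√17/2 - 15/2))*(-4 + 4) = -43*(-15/2 + √17/2)*0 = (645/2 - 43*√17/2)*0 = 0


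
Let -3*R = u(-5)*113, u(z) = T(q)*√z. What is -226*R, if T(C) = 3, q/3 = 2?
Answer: 25538*I*√5 ≈ 57105.0*I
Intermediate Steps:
q = 6 (q = 3*2 = 6)
u(z) = 3*√z
R = -113*I*√5 (R = -3*√(-5)*113/3 = -3*(I*√5)*113/3 = -3*I*√5*113/3 = -113*I*√5 ≈ -252.68*I)
-226*R = -(-25538)*I*√5 = 25538*I*√5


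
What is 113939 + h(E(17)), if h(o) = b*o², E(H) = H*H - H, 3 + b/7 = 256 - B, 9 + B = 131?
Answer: 67957267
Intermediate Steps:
B = 122 (B = -9 + 131 = 122)
b = 917 (b = -21 + 7*(256 - 1*122) = -21 + 7*(256 - 122) = -21 + 7*134 = -21 + 938 = 917)
E(H) = H² - H
h(o) = 917*o²
113939 + h(E(17)) = 113939 + 917*(17*(-1 + 17))² = 113939 + 917*(17*16)² = 113939 + 917*272² = 113939 + 917*73984 = 113939 + 67843328 = 67957267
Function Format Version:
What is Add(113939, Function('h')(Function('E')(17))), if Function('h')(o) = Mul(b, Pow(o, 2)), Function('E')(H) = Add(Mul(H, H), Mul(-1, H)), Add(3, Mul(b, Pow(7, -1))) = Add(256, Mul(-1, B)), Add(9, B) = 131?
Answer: 67957267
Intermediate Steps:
B = 122 (B = Add(-9, 131) = 122)
b = 917 (b = Add(-21, Mul(7, Add(256, Mul(-1, 122)))) = Add(-21, Mul(7, Add(256, -122))) = Add(-21, Mul(7, 134)) = Add(-21, 938) = 917)
Function('E')(H) = Add(Pow(H, 2), Mul(-1, H))
Function('h')(o) = Mul(917, Pow(o, 2))
Add(113939, Function('h')(Function('E')(17))) = Add(113939, Mul(917, Pow(Mul(17, Add(-1, 17)), 2))) = Add(113939, Mul(917, Pow(Mul(17, 16), 2))) = Add(113939, Mul(917, Pow(272, 2))) = Add(113939, Mul(917, 73984)) = Add(113939, 67843328) = 67957267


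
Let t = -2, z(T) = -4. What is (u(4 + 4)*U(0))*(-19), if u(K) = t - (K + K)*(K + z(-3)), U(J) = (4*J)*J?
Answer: 0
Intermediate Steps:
U(J) = 4*J²
u(K) = -2 - 2*K*(-4 + K) (u(K) = -2 - (K + K)*(K - 4) = -2 - 2*K*(-4 + K))
(u(4 + 4)*U(0))*(-19) = ((-2 - 2*(4 + 4)² + 8*(4 + 4))*(4*0²))*(-19) = ((-2 - 2*8² + 8*8)*(4*0))*(-19) = ((-2 - 2*64 + 64)*0)*(-19) = ((-2 - 128 + 64)*0)*(-19) = -66*0*(-19) = 0*(-19) = 0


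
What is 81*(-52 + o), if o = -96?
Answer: -11988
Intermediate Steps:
81*(-52 + o) = 81*(-52 - 96) = 81*(-148) = -11988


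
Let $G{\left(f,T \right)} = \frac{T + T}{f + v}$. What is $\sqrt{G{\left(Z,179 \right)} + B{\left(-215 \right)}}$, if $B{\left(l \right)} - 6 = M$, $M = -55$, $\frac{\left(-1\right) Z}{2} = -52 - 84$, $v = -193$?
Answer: $\frac{i \sqrt{277527}}{79} \approx 6.6685 i$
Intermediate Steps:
$Z = 272$ ($Z = - 2 \left(-52 - 84\right) = \left(-2\right) \left(-136\right) = 272$)
$G{\left(f,T \right)} = \frac{2 T}{-193 + f}$ ($G{\left(f,T \right)} = \frac{T + T}{f - 193} = \frac{2 T}{-193 + f}$)
$B{\left(l \right)} = -49$ ($B{\left(l \right)} = 6 - 55 = -49$)
$\sqrt{G{\left(Z,179 \right)} + B{\left(-215 \right)}} = \sqrt{2 \cdot 179 \frac{1}{-193 + 272} - 49} = \sqrt{2 \cdot 179 \cdot \frac{1}{79} - 49} = \sqrt{\frac{358}{79} - 49} = \sqrt{- \frac{3513}{79}} = \frac{i \sqrt{277527}}{79}$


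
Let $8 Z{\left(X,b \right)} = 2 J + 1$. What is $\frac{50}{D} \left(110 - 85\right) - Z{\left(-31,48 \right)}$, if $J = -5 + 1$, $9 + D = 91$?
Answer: $\frac{5287}{328} \approx 16.119$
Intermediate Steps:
$D = 82$ ($D = -9 + 91 = 82$)
$J = -4$
$Z{\left(X,b \right)} = - \frac{7}{8}$ ($Z{\left(X,b \right)} = \frac{2 \left(-4\right) + 1}{8} = \frac{-8 + 1}{8} = \frac{1}{8} \left(-7\right) = - \frac{7}{8}$)
$\frac{50}{D} \left(110 - 85\right) - Z{\left(-31,48 \right)} = \frac{50}{82} \left(110 - 85\right) - - \frac{7}{8} = 50 \cdot \frac{1}{82} \cdot 25 + \frac{7}{8} = \frac{25}{41} \cdot 25 + \frac{7}{8} = \frac{625}{41} + \frac{7}{8} = \frac{5287}{328}$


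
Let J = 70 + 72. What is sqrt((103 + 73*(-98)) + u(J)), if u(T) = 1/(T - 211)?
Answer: 2*I*sqrt(8392470)/69 ≈ 83.97*I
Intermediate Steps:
J = 142
u(T) = 1/(-211 + T)
sqrt((103 + 73*(-98)) + u(J)) = sqrt((103 + 73*(-98)) + 1/(-211 + 142)) = sqrt((103 - 7154) + 1/(-69)) = sqrt(-7051 - 1/69) = sqrt(-486520/69) = 2*I*sqrt(8392470)/69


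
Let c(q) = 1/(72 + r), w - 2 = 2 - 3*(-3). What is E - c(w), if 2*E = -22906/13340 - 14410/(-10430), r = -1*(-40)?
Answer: -9832951/55654480 ≈ -0.17668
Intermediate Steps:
r = 40
w = 13 (w = 2 + (2 - 3*(-3)) = 2 + (2 + 9) = 2 + 11 = 13)
E = -2334009/13913620 (E = (-22906/13340 - 14410/(-10430))/2 = (-22906*1/13340 - 14410*(-1/10430))/2 = (-11453/6670 + 1441/1043)/2 = (½)*(-2334009/6956810) = -2334009/13913620 ≈ -0.16775)
c(q) = 1/112 (c(q) = 1/(72 + 40) = 1/112)
E - c(w) = -2334009/13913620 - 1*1/112 = -2334009/13913620 - 1/112 = -9832951/55654480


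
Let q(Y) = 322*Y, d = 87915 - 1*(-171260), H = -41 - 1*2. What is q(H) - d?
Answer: -273021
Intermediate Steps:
H = -43 (H = -41 - 2 = -43)
d = 259175 (d = 87915 + 171260 = 259175)
q(H) - d = 322*(-43) - 1*259175 = -13846 - 259175 = -273021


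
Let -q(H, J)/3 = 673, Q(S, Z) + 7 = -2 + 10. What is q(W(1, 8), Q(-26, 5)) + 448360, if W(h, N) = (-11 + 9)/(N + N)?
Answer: 446341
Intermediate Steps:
Q(S, Z) = 1 (Q(S, Z) = -7 + (-2 + 10) = -7 + 8 = 1)
W(h, N) = -1/N (W(h, N) = -2*1/(2*N) = -1/N)
q(H, J) = -2019 (q(H, J) = -3*673 = -2019)
q(W(1, 8), Q(-26, 5)) + 448360 = -2019 + 448360 = 446341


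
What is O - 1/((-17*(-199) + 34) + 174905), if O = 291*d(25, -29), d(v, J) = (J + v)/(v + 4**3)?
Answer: -207566897/15870658 ≈ -13.079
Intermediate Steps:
d(v, J) = (J + v)/(64 + v) (d(v, J) = (J + v)/(v + 64) = (J + v)/(64 + v))
O = -1164/89 (O = 291*((-29 + 25)/(64 + 25)) = 291*(-4/89) = -1164/89 ≈ -13.079)
O - 1/((-17*(-199) + 34) + 174905) = -1164/89 - 1/((-17*(-199) + 34) + 174905) = -1164/89 - 1/((3383 + 34) + 174905) = -1164/89 - 1/(3417 + 174905) = -1164/89 - 1/178322 = -207566897/15870658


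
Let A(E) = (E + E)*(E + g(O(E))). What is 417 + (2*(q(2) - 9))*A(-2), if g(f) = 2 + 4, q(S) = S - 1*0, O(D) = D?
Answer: 641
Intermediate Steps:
q(S) = S (q(S) = S + 0 = S)
g(f) = 6
A(E) = 2*E*(6 + E) (A(E) = (E + E)*(E + 6) = (2*E)*(6 + E) = 2*E*(6 + E))
417 + (2*(q(2) - 9))*A(-2) = 417 + (2*(2 - 9))*(2*(-2)*(6 - 2)) = 417 + (2*(-7))*(2*(-2)*4) = 417 - 14*(-16) = 417 + 224 = 641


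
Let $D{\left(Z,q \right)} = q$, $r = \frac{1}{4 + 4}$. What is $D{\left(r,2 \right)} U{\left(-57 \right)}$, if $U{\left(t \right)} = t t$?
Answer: $6498$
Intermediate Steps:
$r = \frac{1}{8} \approx 0.125$
$U{\left(t \right)} = t^{2}$
$D{\left(r,2 \right)} U{\left(-57 \right)} = 2 \left(-57\right)^{2} = 2 \cdot 3249 = 6498$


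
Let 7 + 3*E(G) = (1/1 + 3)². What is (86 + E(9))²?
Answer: 7921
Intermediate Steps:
E(G) = 3 (E(G) = -7/3 + (1/1 + 3)²/3 = -7/3 + (1*1 + 3)²/3 = -7/3 + (1 + 3)²/3 = -7/3 + (⅓)*4² = -7/3 + (⅓)*16 = -7/3 + 16/3 = 3)
(86 + E(9))² = (86 + 3)² = 89² = 7921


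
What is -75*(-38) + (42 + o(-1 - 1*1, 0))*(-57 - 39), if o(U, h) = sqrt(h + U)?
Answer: -1182 - 96*I*sqrt(2) ≈ -1182.0 - 135.76*I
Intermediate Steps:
o(U, h) = sqrt(U + h)
-75*(-38) + (42 + o(-1 - 1*1, 0))*(-57 - 39) = -75*(-38) + (42 + sqrt((-1 - 1*1) + 0))*(-57 - 39) = 2850 + (42 + sqrt((-1 - 1) + 0))*(-96) = 2850 + (42 + sqrt(-2 + 0))*(-96) = 2850 + (42 + sqrt(-2))*(-96) = 2850 + (42 + I*sqrt(2))*(-96) = 2850 + (-4032 - 96*I*sqrt(2)) = -1182 - 96*I*sqrt(2)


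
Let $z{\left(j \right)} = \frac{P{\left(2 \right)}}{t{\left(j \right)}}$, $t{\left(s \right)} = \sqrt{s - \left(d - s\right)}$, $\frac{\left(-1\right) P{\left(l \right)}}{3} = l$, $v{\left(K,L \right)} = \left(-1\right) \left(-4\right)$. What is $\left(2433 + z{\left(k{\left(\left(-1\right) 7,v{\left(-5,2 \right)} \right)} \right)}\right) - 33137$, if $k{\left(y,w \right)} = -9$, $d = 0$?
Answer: $-30704 + i \sqrt{2} \approx -30704.0 + 1.4142 i$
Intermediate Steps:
$v{\left(K,L \right)} = 4$
$P{\left(l \right)} = - 3 l$
$t{\left(s \right)} = \sqrt{2} \sqrt{s}$ ($t{\left(s \right)} = \sqrt{s + \left(s - 0\right)} = \sqrt{s + \left(s + 0\right)} = \sqrt{s + s} = \sqrt{2 s} = \sqrt{2} \sqrt{s}$)
$z{\left(j \right)} = - \frac{3 \sqrt{2}}{\sqrt{j}}$ ($z{\left(j \right)} = \frac{\left(-3\right) 2}{\sqrt{2} \sqrt{j}} = - 6 \frac{\sqrt{2}}{2 \sqrt{j}} = - \frac{3 \sqrt{2}}{\sqrt{j}}$)
$\left(2433 + z{\left(k{\left(\left(-1\right) 7,v{\left(-5,2 \right)} \right)} \right)}\right) - 33137 = \left(2433 - \frac{3 \sqrt{2}}{3 i}\right) - 33137 = \left(2433 - 3 \sqrt{2} \left(- \frac{i}{3}\right)\right) - 33137 = \left(2433 + i \sqrt{2}\right) - 33137 = -30704 + i \sqrt{2}$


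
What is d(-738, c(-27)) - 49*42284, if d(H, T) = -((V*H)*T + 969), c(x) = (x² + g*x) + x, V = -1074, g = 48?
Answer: 468738643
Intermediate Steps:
c(x) = x² + 49*x (c(x) = (x² + 48*x) + x = x² + 49*x)
d(H, T) = -969 + 1074*H*T (d(H, T) = -((-1074*H)*T + 969) = -(-1074*H*T + 969) = -(969 - 1074*H*T) = -969 + 1074*H*T)
d(-738, c(-27)) - 49*42284 = (-969 + 1074*(-738)*(-27*(49 - 27))) - 49*42284 = (-969 + 1074*(-738)*(-27*22)) - 2071916 = (-969 + 1074*(-738)*(-594)) - 2071916 = (-969 + 470811528) - 2071916 = 470810559 - 2071916 = 468738643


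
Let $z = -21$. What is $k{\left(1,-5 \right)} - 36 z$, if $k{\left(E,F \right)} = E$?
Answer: $757$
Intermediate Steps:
$k{\left(1,-5 \right)} - 36 z = 1 - -756 = 1 + 756 = 757$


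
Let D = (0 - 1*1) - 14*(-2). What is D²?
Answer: 729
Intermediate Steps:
D = 27 (D = (0 - 1) + 28 = -1 + 28 = 27)
D² = 27² = 729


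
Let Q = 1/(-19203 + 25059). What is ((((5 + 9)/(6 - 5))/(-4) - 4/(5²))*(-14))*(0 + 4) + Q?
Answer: 30006169/146400 ≈ 204.96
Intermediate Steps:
Q = 1/5856 ≈ 0.00017076
((((5 + 9)/(6 - 5))/(-4) - 4/(5²))*(-14))*(0 + 4) + Q = ((((5 + 9)/(6 - 5))/(-4) - 4/(5²))*(-14))*(0 + 4) + 1/5856 = (((14/1)*(-¼) - 4/25)*(-14))*4 + 1/5856 = (((14*1)*(-¼) - 4*1/25)*(-14))*4 + 1/5856 = ((14*(-¼) - 4/25)*(-14))*4 + 1/5856 = ((-7/2 - 4/25)*(-14))*4 + 1/5856 = -183/50*(-14)*4 + 1/5856 = (1281/25)*4 + 1/5856 = 5124/25 + 1/5856 = 30006169/146400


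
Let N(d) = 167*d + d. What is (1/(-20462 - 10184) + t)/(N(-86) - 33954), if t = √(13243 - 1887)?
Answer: 1/1483327692 - √2839/24201 ≈ -0.0022017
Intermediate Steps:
N(d) = 168*d
t = 2*√2839 (t = √11356 = 2*√2839 ≈ 106.56)
(1/(-20462 - 10184) + t)/(N(-86) - 33954) = (1/(-20462 - 10184) + 2*√2839)/(168*(-86) - 33954) = (1/(-30646) + 2*√2839)/(-14448 - 33954) = (-1/30646 + 2*√2839)/(-48402) = (-1/30646 + 2*√2839)*(-1/48402) = 1/1483327692 - √2839/24201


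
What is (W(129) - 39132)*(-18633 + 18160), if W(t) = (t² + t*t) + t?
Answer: 2706033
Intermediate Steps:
W(t) = t + 2*t² (W(t) = (t² + t²) + t = 2*t² + t = t + 2*t²)
(W(129) - 39132)*(-18633 + 18160) = (129*(1 + 2*129) - 39132)*(-18633 + 18160) = (129*(1 + 258) - 39132)*(-473) = (129*259 - 39132)*(-473) = (33411 - 39132)*(-473) = -5721*(-473) = 2706033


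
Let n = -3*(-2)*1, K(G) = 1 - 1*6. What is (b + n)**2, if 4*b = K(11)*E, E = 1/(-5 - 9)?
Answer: 116281/3136 ≈ 37.079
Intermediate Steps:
K(G) = -5 (K(G) = 1 - 6 = -5)
E = -1/14 (E = 1/(-14) = -1/14 ≈ -0.071429)
n = 6 (n = 6*1 = 6)
b = 5/56 (b = (-5*(-1/14))/4 = (1/4)*(5/14) = 5/56 ≈ 0.089286)
(b + n)**2 = (5/56 + 6)**2 = (341/56)**2 = 116281/3136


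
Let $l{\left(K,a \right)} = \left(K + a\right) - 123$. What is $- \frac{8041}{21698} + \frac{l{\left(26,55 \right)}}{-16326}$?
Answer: $- \frac{21727675}{59040258} \approx -0.36801$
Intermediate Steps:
$l{\left(K,a \right)} = -123 + K + a$
$- \frac{8041}{21698} + \frac{l{\left(26,55 \right)}}{-16326} = - \frac{8041}{21698} + \frac{-123 + 26 + 55}{-16326} = \left(-8041\right) \frac{1}{21698} - - \frac{7}{2721} = - \frac{8041}{21698} + \frac{7}{2721} = - \frac{21727675}{59040258}$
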